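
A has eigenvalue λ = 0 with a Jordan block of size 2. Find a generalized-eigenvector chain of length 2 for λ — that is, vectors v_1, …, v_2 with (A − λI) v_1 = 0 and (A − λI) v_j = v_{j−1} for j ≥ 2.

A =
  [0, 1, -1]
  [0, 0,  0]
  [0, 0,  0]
A Jordan chain for λ = 0 of length 2:
v_1 = (1, 0, 0)ᵀ
v_2 = (0, 1, 0)ᵀ

Let N = A − (0)·I. We want v_2 with N^2 v_2 = 0 but N^1 v_2 ≠ 0; then v_{j-1} := N · v_j for j = 2, …, 2.

Pick v_2 = (0, 1, 0)ᵀ.
Then v_1 = N · v_2 = (1, 0, 0)ᵀ.

Sanity check: (A − (0)·I) v_1 = (0, 0, 0)ᵀ = 0. ✓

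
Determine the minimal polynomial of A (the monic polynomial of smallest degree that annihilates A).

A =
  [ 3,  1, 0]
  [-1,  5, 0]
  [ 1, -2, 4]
x^3 - 12*x^2 + 48*x - 64

The characteristic polynomial is χ_A(x) = (x - 4)^3, so the eigenvalues are known. The minimal polynomial is
  m_A(x) = Π_λ (x − λ)^{k_λ}
where k_λ is the size of the *largest* Jordan block for λ (equivalently, the smallest k with (A − λI)^k v = 0 for every generalised eigenvector v of λ).

  λ = 4: largest Jordan block has size 3, contributing (x − 4)^3

So m_A(x) = (x - 4)^3 = x^3 - 12*x^2 + 48*x - 64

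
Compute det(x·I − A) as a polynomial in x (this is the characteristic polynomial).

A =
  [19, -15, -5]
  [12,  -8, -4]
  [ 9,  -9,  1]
x^3 - 12*x^2 + 48*x - 64

Expanding det(x·I − A) (e.g. by cofactor expansion or by noting that A is similar to its Jordan form J, which has the same characteristic polynomial as A) gives
  χ_A(x) = x^3 - 12*x^2 + 48*x - 64
which factors as (x - 4)^3. The eigenvalues (with algebraic multiplicities) are λ = 4 with multiplicity 3.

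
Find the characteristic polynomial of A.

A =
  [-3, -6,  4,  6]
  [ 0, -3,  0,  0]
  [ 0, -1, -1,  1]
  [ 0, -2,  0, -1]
x^4 + 8*x^3 + 22*x^2 + 24*x + 9

Expanding det(x·I − A) (e.g. by cofactor expansion or by noting that A is similar to its Jordan form J, which has the same characteristic polynomial as A) gives
  χ_A(x) = x^4 + 8*x^3 + 22*x^2 + 24*x + 9
which factors as (x + 1)^2*(x + 3)^2. The eigenvalues (with algebraic multiplicities) are λ = -3 with multiplicity 2, λ = -1 with multiplicity 2.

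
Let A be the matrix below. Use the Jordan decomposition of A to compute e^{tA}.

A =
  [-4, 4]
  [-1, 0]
e^{tA} =
  [-2*t*exp(-2*t) + exp(-2*t), 4*t*exp(-2*t)]
  [-t*exp(-2*t), 2*t*exp(-2*t) + exp(-2*t)]

Strategy: write A = P · J · P⁻¹ where J is a Jordan canonical form, so e^{tA} = P · e^{tJ} · P⁻¹, and e^{tJ} can be computed block-by-block.

A has Jordan form
J =
  [-2,  1]
  [ 0, -2]
(up to reordering of blocks).

Per-block formulas:
  For a 2×2 Jordan block J_2(-2): exp(t · J_2(-2)) = e^(-2t)·(I + t·N), where N is the 2×2 nilpotent shift.

After assembling e^{tJ} and conjugating by P, we get:

e^{tA} =
  [-2*t*exp(-2*t) + exp(-2*t), 4*t*exp(-2*t)]
  [-t*exp(-2*t), 2*t*exp(-2*t) + exp(-2*t)]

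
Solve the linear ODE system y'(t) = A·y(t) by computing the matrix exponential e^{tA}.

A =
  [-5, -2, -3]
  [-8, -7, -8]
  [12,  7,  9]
e^{tA} =
  [-2*t^2*exp(-t) - 4*t*exp(-t) + exp(-t), -t^2*exp(-t)/2 - 2*t*exp(-t), -t^2*exp(-t) - 3*t*exp(-t)]
  [-8*t^2*exp(-t) - 8*t*exp(-t), -2*t^2*exp(-t) - 6*t*exp(-t) + exp(-t), -4*t^2*exp(-t) - 8*t*exp(-t)]
  [8*t^2*exp(-t) + 12*t*exp(-t), 2*t^2*exp(-t) + 7*t*exp(-t), 4*t^2*exp(-t) + 10*t*exp(-t) + exp(-t)]

Strategy: write A = P · J · P⁻¹ where J is a Jordan canonical form, so e^{tA} = P · e^{tJ} · P⁻¹, and e^{tJ} can be computed block-by-block.

A has Jordan form
J =
  [-1,  1,  0]
  [ 0, -1,  1]
  [ 0,  0, -1]
(up to reordering of blocks).

Per-block formulas:
  For a 3×3 Jordan block J_3(-1): exp(t · J_3(-1)) = e^(-1t)·(I + t·N + (t^2/2)·N^2), where N is the 3×3 nilpotent shift.

After assembling e^{tJ} and conjugating by P, we get:

e^{tA} =
  [-2*t^2*exp(-t) - 4*t*exp(-t) + exp(-t), -t^2*exp(-t)/2 - 2*t*exp(-t), -t^2*exp(-t) - 3*t*exp(-t)]
  [-8*t^2*exp(-t) - 8*t*exp(-t), -2*t^2*exp(-t) - 6*t*exp(-t) + exp(-t), -4*t^2*exp(-t) - 8*t*exp(-t)]
  [8*t^2*exp(-t) + 12*t*exp(-t), 2*t^2*exp(-t) + 7*t*exp(-t), 4*t^2*exp(-t) + 10*t*exp(-t) + exp(-t)]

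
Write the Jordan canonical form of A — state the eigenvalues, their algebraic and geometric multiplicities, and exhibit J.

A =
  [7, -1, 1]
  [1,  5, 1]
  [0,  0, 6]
J_2(6) ⊕ J_1(6)

The characteristic polynomial is
  det(x·I − A) = x^3 - 18*x^2 + 108*x - 216 = (x - 6)^3

Eigenvalues and multiplicities (the geometric multiplicity of λ is n − rank(A − λI), which equals the number of Jordan blocks for λ):
  λ = 6: algebraic multiplicity = 3, geometric multiplicity = 2

Determining the block sizes for each eigenvalue:
  λ = 6: 2 blocks summing to 3 forces exactly one block of size 2 and the rest size 1 → block sizes [2, 1]

Assembling the blocks gives a Jordan form
J =
  [6, 1, 0]
  [0, 6, 0]
  [0, 0, 6]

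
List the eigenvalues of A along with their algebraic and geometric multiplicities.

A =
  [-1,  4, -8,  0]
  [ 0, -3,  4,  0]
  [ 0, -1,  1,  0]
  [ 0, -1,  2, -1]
λ = -1: alg = 4, geom = 3

Step 1 — factor the characteristic polynomial to read off the algebraic multiplicities:
  χ_A(x) = (x + 1)^4

Step 2 — compute geometric multiplicities via the rank-nullity identity g(λ) = n − rank(A − λI):
  rank(A − (-1)·I) = 1, so dim ker(A − (-1)·I) = n − 1 = 3

Summary:
  λ = -1: algebraic multiplicity = 4, geometric multiplicity = 3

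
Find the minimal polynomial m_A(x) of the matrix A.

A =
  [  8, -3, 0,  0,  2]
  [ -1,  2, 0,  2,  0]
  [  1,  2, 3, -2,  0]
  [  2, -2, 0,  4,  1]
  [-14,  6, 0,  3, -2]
x^3 - 9*x^2 + 27*x - 27

The characteristic polynomial is χ_A(x) = (x - 3)^5, so the eigenvalues are known. The minimal polynomial is
  m_A(x) = Π_λ (x − λ)^{k_λ}
where k_λ is the size of the *largest* Jordan block for λ (equivalently, the smallest k with (A − λI)^k v = 0 for every generalised eigenvector v of λ).

  λ = 3: largest Jordan block has size 3, contributing (x − 3)^3

So m_A(x) = (x - 3)^3 = x^3 - 9*x^2 + 27*x - 27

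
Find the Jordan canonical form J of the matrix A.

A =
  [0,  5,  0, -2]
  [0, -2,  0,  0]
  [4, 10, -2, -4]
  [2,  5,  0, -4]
J_2(-2) ⊕ J_1(-2) ⊕ J_1(-2)

The characteristic polynomial is
  det(x·I − A) = x^4 + 8*x^3 + 24*x^2 + 32*x + 16 = (x + 2)^4

Eigenvalues and multiplicities (the geometric multiplicity of λ is n − rank(A − λI), which equals the number of Jordan blocks for λ):
  λ = -2: algebraic multiplicity = 4, geometric multiplicity = 3

Determining the block sizes for each eigenvalue:
  λ = -2: 3 blocks summing to 4 forces exactly one block of size 2 and the rest size 1 → block sizes [2, 1, 1]

Assembling the blocks gives a Jordan form
J =
  [-2,  1,  0,  0]
  [ 0, -2,  0,  0]
  [ 0,  0, -2,  0]
  [ 0,  0,  0, -2]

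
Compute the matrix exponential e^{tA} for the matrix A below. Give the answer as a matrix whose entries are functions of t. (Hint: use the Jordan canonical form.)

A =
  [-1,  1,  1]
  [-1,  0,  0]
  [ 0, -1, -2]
e^{tA} =
  [-t^2*exp(-t)/2 + exp(-t), t*exp(-t), -t^2*exp(-t)/2 + t*exp(-t)]
  [-t^2*exp(-t)/2 - t*exp(-t), t*exp(-t) + exp(-t), -t^2*exp(-t)/2]
  [t^2*exp(-t)/2, -t*exp(-t), t^2*exp(-t)/2 - t*exp(-t) + exp(-t)]

Strategy: write A = P · J · P⁻¹ where J is a Jordan canonical form, so e^{tA} = P · e^{tJ} · P⁻¹, and e^{tJ} can be computed block-by-block.

A has Jordan form
J =
  [-1,  1,  0]
  [ 0, -1,  1]
  [ 0,  0, -1]
(up to reordering of blocks).

Per-block formulas:
  For a 3×3 Jordan block J_3(-1): exp(t · J_3(-1)) = e^(-1t)·(I + t·N + (t^2/2)·N^2), where N is the 3×3 nilpotent shift.

After assembling e^{tJ} and conjugating by P, we get:

e^{tA} =
  [-t^2*exp(-t)/2 + exp(-t), t*exp(-t), -t^2*exp(-t)/2 + t*exp(-t)]
  [-t^2*exp(-t)/2 - t*exp(-t), t*exp(-t) + exp(-t), -t^2*exp(-t)/2]
  [t^2*exp(-t)/2, -t*exp(-t), t^2*exp(-t)/2 - t*exp(-t) + exp(-t)]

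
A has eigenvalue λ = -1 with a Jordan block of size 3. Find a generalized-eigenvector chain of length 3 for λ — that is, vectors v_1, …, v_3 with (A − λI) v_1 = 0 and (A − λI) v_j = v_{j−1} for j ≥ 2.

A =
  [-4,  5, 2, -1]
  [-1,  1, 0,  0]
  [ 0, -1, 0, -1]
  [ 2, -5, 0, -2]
A Jordan chain for λ = -1 of length 3:
v_1 = (2, 1, 0, -1)ᵀ
v_2 = (-1, 0, -1, -1)ᵀ
v_3 = (2, 1, 0, 0)ᵀ

Let N = A − (-1)·I. We want v_3 with N^3 v_3 = 0 but N^2 v_3 ≠ 0; then v_{j-1} := N · v_j for j = 3, …, 2.

Pick v_3 = (2, 1, 0, 0)ᵀ.
Then v_2 = N · v_3 = (-1, 0, -1, -1)ᵀ.
Then v_1 = N · v_2 = (2, 1, 0, -1)ᵀ.

Sanity check: (A − (-1)·I) v_1 = (0, 0, 0, 0)ᵀ = 0. ✓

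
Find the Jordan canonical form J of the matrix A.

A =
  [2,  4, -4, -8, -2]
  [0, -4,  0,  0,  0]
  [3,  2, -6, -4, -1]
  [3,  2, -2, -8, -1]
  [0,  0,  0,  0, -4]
J_2(-4) ⊕ J_1(-4) ⊕ J_1(-4) ⊕ J_1(-4)

The characteristic polynomial is
  det(x·I − A) = x^5 + 20*x^4 + 160*x^3 + 640*x^2 + 1280*x + 1024 = (x + 4)^5

Eigenvalues and multiplicities (the geometric multiplicity of λ is n − rank(A − λI), which equals the number of Jordan blocks for λ):
  λ = -4: algebraic multiplicity = 5, geometric multiplicity = 4

Determining the block sizes for each eigenvalue:
  λ = -4: 4 blocks summing to 5 forces exactly one block of size 2 and the rest size 1 → block sizes [2, 1, 1, 1]

Assembling the blocks gives a Jordan form
J =
  [-4,  1,  0,  0,  0]
  [ 0, -4,  0,  0,  0]
  [ 0,  0, -4,  0,  0]
  [ 0,  0,  0, -4,  0]
  [ 0,  0,  0,  0, -4]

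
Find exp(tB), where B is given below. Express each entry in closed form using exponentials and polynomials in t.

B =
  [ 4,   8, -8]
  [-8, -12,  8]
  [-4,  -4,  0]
e^{tB} =
  [2 - exp(-4*t), 2 - 2*exp(-4*t), -2 + 2*exp(-4*t)]
  [-2 + 2*exp(-4*t), -2 + 3*exp(-4*t), 2 - 2*exp(-4*t)]
  [-1 + exp(-4*t), -1 + exp(-4*t), 1]

Strategy: write B = P · J · P⁻¹ where J is a Jordan canonical form, so e^{tB} = P · e^{tJ} · P⁻¹, and e^{tJ} can be computed block-by-block.

B has Jordan form
J =
  [-4,  0, 0]
  [ 0, -4, 0]
  [ 0,  0, 0]
(up to reordering of blocks).

Per-block formulas:
  For a 1×1 block at λ = -4: exp(t · [-4]) = [e^(-4t)].
  For a 1×1 block at λ = 0: exp(t · [0]) = [e^(0t)].

After assembling e^{tJ} and conjugating by P, we get:

e^{tB} =
  [2 - exp(-4*t), 2 - 2*exp(-4*t), -2 + 2*exp(-4*t)]
  [-2 + 2*exp(-4*t), -2 + 3*exp(-4*t), 2 - 2*exp(-4*t)]
  [-1 + exp(-4*t), -1 + exp(-4*t), 1]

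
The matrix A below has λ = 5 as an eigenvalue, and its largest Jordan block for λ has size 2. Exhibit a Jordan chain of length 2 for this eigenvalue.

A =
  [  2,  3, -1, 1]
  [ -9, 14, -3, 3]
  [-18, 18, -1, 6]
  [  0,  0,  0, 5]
A Jordan chain for λ = 5 of length 2:
v_1 = (-3, -9, -18, 0)ᵀ
v_2 = (1, 0, 0, 0)ᵀ

Let N = A − (5)·I. We want v_2 with N^2 v_2 = 0 but N^1 v_2 ≠ 0; then v_{j-1} := N · v_j for j = 2, …, 2.

Pick v_2 = (1, 0, 0, 0)ᵀ.
Then v_1 = N · v_2 = (-3, -9, -18, 0)ᵀ.

Sanity check: (A − (5)·I) v_1 = (0, 0, 0, 0)ᵀ = 0. ✓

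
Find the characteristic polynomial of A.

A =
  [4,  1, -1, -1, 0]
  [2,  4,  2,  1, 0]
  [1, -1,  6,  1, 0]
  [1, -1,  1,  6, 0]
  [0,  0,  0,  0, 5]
x^5 - 25*x^4 + 250*x^3 - 1250*x^2 + 3125*x - 3125

Expanding det(x·I − A) (e.g. by cofactor expansion or by noting that A is similar to its Jordan form J, which has the same characteristic polynomial as A) gives
  χ_A(x) = x^5 - 25*x^4 + 250*x^3 - 1250*x^2 + 3125*x - 3125
which factors as (x - 5)^5. The eigenvalues (with algebraic multiplicities) are λ = 5 with multiplicity 5.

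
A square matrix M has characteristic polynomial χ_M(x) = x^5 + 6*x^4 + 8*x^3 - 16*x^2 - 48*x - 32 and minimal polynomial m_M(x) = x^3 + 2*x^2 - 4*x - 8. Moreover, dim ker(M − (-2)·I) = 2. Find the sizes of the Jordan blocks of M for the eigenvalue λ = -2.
Block sizes for λ = -2: [2, 2]

Step 1 — from the characteristic polynomial, algebraic multiplicity of λ = -2 is 4. From dim ker(M − (-2)·I) = 2, there are exactly 2 Jordan blocks for λ = -2.
Step 2 — from the minimal polynomial, the factor (x + 2)^2 tells us the largest block for λ = -2 has size 2.
Step 3 — with total size 4, 2 blocks, and largest block 2, the block sizes (in nonincreasing order) are [2, 2].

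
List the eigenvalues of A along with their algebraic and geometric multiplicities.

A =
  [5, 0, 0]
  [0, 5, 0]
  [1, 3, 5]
λ = 5: alg = 3, geom = 2

Step 1 — factor the characteristic polynomial to read off the algebraic multiplicities:
  χ_A(x) = (x - 5)^3

Step 2 — compute geometric multiplicities via the rank-nullity identity g(λ) = n − rank(A − λI):
  rank(A − (5)·I) = 1, so dim ker(A − (5)·I) = n − 1 = 2

Summary:
  λ = 5: algebraic multiplicity = 3, geometric multiplicity = 2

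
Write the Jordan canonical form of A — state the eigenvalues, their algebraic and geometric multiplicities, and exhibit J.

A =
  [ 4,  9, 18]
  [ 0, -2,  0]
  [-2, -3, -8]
J_2(-2) ⊕ J_1(-2)

The characteristic polynomial is
  det(x·I − A) = x^3 + 6*x^2 + 12*x + 8 = (x + 2)^3

Eigenvalues and multiplicities (the geometric multiplicity of λ is n − rank(A − λI), which equals the number of Jordan blocks for λ):
  λ = -2: algebraic multiplicity = 3, geometric multiplicity = 2

Determining the block sizes for each eigenvalue:
  λ = -2: 2 blocks summing to 3 forces exactly one block of size 2 and the rest size 1 → block sizes [2, 1]

Assembling the blocks gives a Jordan form
J =
  [-2,  1,  0]
  [ 0, -2,  0]
  [ 0,  0, -2]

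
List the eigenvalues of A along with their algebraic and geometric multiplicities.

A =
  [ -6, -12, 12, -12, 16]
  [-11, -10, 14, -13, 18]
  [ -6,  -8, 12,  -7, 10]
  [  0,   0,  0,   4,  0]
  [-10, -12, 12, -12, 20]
λ = 4: alg = 5, geom = 3

Step 1 — factor the characteristic polynomial to read off the algebraic multiplicities:
  χ_A(x) = (x - 4)^5

Step 2 — compute geometric multiplicities via the rank-nullity identity g(λ) = n − rank(A − λI):
  rank(A − (4)·I) = 2, so dim ker(A − (4)·I) = n − 2 = 3

Summary:
  λ = 4: algebraic multiplicity = 5, geometric multiplicity = 3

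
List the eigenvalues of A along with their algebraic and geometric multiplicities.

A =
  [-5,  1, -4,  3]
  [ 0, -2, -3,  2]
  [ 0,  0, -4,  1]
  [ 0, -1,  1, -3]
λ = -5: alg = 1, geom = 1; λ = -3: alg = 3, geom = 1

Step 1 — factor the characteristic polynomial to read off the algebraic multiplicities:
  χ_A(x) = (x + 3)^3*(x + 5)

Step 2 — compute geometric multiplicities via the rank-nullity identity g(λ) = n − rank(A − λI):
  rank(A − (-5)·I) = 3, so dim ker(A − (-5)·I) = n − 3 = 1
  rank(A − (-3)·I) = 3, so dim ker(A − (-3)·I) = n − 3 = 1

Summary:
  λ = -5: algebraic multiplicity = 1, geometric multiplicity = 1
  λ = -3: algebraic multiplicity = 3, geometric multiplicity = 1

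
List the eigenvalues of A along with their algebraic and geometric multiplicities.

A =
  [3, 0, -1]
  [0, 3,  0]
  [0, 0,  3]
λ = 3: alg = 3, geom = 2

Step 1 — factor the characteristic polynomial to read off the algebraic multiplicities:
  χ_A(x) = (x - 3)^3

Step 2 — compute geometric multiplicities via the rank-nullity identity g(λ) = n − rank(A − λI):
  rank(A − (3)·I) = 1, so dim ker(A − (3)·I) = n − 1 = 2

Summary:
  λ = 3: algebraic multiplicity = 3, geometric multiplicity = 2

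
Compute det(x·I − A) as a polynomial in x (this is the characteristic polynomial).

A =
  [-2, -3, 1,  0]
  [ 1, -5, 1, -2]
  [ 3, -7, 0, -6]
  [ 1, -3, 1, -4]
x^4 + 11*x^3 + 45*x^2 + 81*x + 54

Expanding det(x·I − A) (e.g. by cofactor expansion or by noting that A is similar to its Jordan form J, which has the same characteristic polynomial as A) gives
  χ_A(x) = x^4 + 11*x^3 + 45*x^2 + 81*x + 54
which factors as (x + 2)*(x + 3)^3. The eigenvalues (with algebraic multiplicities) are λ = -3 with multiplicity 3, λ = -2 with multiplicity 1.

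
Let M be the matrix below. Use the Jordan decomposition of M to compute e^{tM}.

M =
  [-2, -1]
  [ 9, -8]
e^{tM} =
  [3*t*exp(-5*t) + exp(-5*t), -t*exp(-5*t)]
  [9*t*exp(-5*t), -3*t*exp(-5*t) + exp(-5*t)]

Strategy: write M = P · J · P⁻¹ where J is a Jordan canonical form, so e^{tM} = P · e^{tJ} · P⁻¹, and e^{tJ} can be computed block-by-block.

M has Jordan form
J =
  [-5,  1]
  [ 0, -5]
(up to reordering of blocks).

Per-block formulas:
  For a 2×2 Jordan block J_2(-5): exp(t · J_2(-5)) = e^(-5t)·(I + t·N), where N is the 2×2 nilpotent shift.

After assembling e^{tJ} and conjugating by P, we get:

e^{tM} =
  [3*t*exp(-5*t) + exp(-5*t), -t*exp(-5*t)]
  [9*t*exp(-5*t), -3*t*exp(-5*t) + exp(-5*t)]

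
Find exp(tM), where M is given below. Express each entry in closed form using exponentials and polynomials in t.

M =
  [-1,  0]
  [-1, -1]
e^{tM} =
  [exp(-t), 0]
  [-t*exp(-t), exp(-t)]

Strategy: write M = P · J · P⁻¹ where J is a Jordan canonical form, so e^{tM} = P · e^{tJ} · P⁻¹, and e^{tJ} can be computed block-by-block.

M has Jordan form
J =
  [-1,  1]
  [ 0, -1]
(up to reordering of blocks).

Per-block formulas:
  For a 2×2 Jordan block J_2(-1): exp(t · J_2(-1)) = e^(-1t)·(I + t·N), where N is the 2×2 nilpotent shift.

After assembling e^{tJ} and conjugating by P, we get:

e^{tM} =
  [exp(-t), 0]
  [-t*exp(-t), exp(-t)]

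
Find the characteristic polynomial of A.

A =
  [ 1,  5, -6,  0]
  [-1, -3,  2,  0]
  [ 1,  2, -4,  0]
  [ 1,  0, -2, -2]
x^4 + 8*x^3 + 24*x^2 + 32*x + 16

Expanding det(x·I − A) (e.g. by cofactor expansion or by noting that A is similar to its Jordan form J, which has the same characteristic polynomial as A) gives
  χ_A(x) = x^4 + 8*x^3 + 24*x^2 + 32*x + 16
which factors as (x + 2)^4. The eigenvalues (with algebraic multiplicities) are λ = -2 with multiplicity 4.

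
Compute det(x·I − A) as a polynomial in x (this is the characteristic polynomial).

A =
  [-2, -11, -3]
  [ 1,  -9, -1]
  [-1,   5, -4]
x^3 + 15*x^2 + 75*x + 125

Expanding det(x·I − A) (e.g. by cofactor expansion or by noting that A is similar to its Jordan form J, which has the same characteristic polynomial as A) gives
  χ_A(x) = x^3 + 15*x^2 + 75*x + 125
which factors as (x + 5)^3. The eigenvalues (with algebraic multiplicities) are λ = -5 with multiplicity 3.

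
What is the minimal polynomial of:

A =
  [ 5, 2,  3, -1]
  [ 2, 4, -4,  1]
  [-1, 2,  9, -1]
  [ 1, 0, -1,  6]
x^3 - 18*x^2 + 108*x - 216

The characteristic polynomial is χ_A(x) = (x - 6)^4, so the eigenvalues are known. The minimal polynomial is
  m_A(x) = Π_λ (x − λ)^{k_λ}
where k_λ is the size of the *largest* Jordan block for λ (equivalently, the smallest k with (A − λI)^k v = 0 for every generalised eigenvector v of λ).

  λ = 6: largest Jordan block has size 3, contributing (x − 6)^3

So m_A(x) = (x - 6)^3 = x^3 - 18*x^2 + 108*x - 216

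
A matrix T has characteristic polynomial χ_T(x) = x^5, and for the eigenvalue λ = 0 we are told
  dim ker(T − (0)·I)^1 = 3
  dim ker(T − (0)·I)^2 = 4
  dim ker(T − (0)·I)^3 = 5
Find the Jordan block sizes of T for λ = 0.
Block sizes for λ = 0: [3, 1, 1]

From the dimensions of kernels of powers, the number of Jordan blocks of size at least j is d_j − d_{j−1} where d_j = dim ker(N^j) (with d_0 = 0). Computing the differences gives [3, 1, 1].
The number of blocks of size exactly k is (#blocks of size ≥ k) − (#blocks of size ≥ k + 1), so the partition is: 2 block(s) of size 1, 1 block(s) of size 3.
In nonincreasing order the block sizes are [3, 1, 1].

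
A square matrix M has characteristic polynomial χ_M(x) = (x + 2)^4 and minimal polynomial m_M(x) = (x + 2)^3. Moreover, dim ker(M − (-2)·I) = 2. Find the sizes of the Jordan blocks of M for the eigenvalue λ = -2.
Block sizes for λ = -2: [3, 1]

Step 1 — from the characteristic polynomial, algebraic multiplicity of λ = -2 is 4. From dim ker(M − (-2)·I) = 2, there are exactly 2 Jordan blocks for λ = -2.
Step 2 — from the minimal polynomial, the factor (x + 2)^3 tells us the largest block for λ = -2 has size 3.
Step 3 — with total size 4, 2 blocks, and largest block 3, the block sizes (in nonincreasing order) are [3, 1].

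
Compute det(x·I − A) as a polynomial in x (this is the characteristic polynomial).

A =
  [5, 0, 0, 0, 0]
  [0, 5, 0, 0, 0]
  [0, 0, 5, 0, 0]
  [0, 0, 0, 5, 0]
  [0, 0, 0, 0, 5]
x^5 - 25*x^4 + 250*x^3 - 1250*x^2 + 3125*x - 3125

Expanding det(x·I − A) (e.g. by cofactor expansion or by noting that A is similar to its Jordan form J, which has the same characteristic polynomial as A) gives
  χ_A(x) = x^5 - 25*x^4 + 250*x^3 - 1250*x^2 + 3125*x - 3125
which factors as (x - 5)^5. The eigenvalues (with algebraic multiplicities) are λ = 5 with multiplicity 5.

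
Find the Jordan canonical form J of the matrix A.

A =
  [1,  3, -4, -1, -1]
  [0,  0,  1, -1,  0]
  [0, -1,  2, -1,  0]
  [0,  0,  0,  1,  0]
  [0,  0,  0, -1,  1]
J_3(1) ⊕ J_2(1)

The characteristic polynomial is
  det(x·I − A) = x^5 - 5*x^4 + 10*x^3 - 10*x^2 + 5*x - 1 = (x - 1)^5

Eigenvalues and multiplicities (the geometric multiplicity of λ is n − rank(A − λI), which equals the number of Jordan blocks for λ):
  λ = 1: algebraic multiplicity = 5, geometric multiplicity = 2

Determining the block sizes for each eigenvalue:
  λ = 1: with am = 5 and gm = 2, the partition is not yet determined (e.g. several partitions of 5 into 2 parts exist). Let N = A − (1)·I. Computing rank(N^1) = 3, rank(N^2) = 1, rank(N^3) = 0; the number of blocks of size ≥ j is rank(N^{j−1}) − rank(N^j), giving [2, 2, 1]. So we have 1 block(s) of size 3, 1 block(s) of size 2 → block sizes [3, 2]

Assembling the blocks gives a Jordan form
J =
  [1, 1, 0, 0, 0]
  [0, 1, 1, 0, 0]
  [0, 0, 1, 0, 0]
  [0, 0, 0, 1, 1]
  [0, 0, 0, 0, 1]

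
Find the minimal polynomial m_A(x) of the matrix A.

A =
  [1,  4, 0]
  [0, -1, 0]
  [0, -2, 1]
x^2 - 1

The characteristic polynomial is χ_A(x) = (x - 1)^2*(x + 1), so the eigenvalues are known. The minimal polynomial is
  m_A(x) = Π_λ (x − λ)^{k_λ}
where k_λ is the size of the *largest* Jordan block for λ (equivalently, the smallest k with (A − λI)^k v = 0 for every generalised eigenvector v of λ).

  λ = -1: largest Jordan block has size 1, contributing (x + 1)
  λ = 1: largest Jordan block has size 1, contributing (x − 1)

So m_A(x) = (x - 1)*(x + 1) = x^2 - 1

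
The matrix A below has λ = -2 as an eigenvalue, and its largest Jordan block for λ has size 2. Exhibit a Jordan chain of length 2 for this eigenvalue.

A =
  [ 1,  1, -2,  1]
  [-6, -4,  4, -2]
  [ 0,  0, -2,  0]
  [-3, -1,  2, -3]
A Jordan chain for λ = -2 of length 2:
v_1 = (3, -6, 0, -3)ᵀ
v_2 = (1, 0, 0, 0)ᵀ

Let N = A − (-2)·I. We want v_2 with N^2 v_2 = 0 but N^1 v_2 ≠ 0; then v_{j-1} := N · v_j for j = 2, …, 2.

Pick v_2 = (1, 0, 0, 0)ᵀ.
Then v_1 = N · v_2 = (3, -6, 0, -3)ᵀ.

Sanity check: (A − (-2)·I) v_1 = (0, 0, 0, 0)ᵀ = 0. ✓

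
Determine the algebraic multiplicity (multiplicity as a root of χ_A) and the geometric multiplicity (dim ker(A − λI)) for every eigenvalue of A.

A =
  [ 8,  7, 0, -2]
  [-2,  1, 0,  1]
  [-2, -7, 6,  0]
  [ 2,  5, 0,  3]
λ = 4: alg = 3, geom = 1; λ = 6: alg = 1, geom = 1

Step 1 — factor the characteristic polynomial to read off the algebraic multiplicities:
  χ_A(x) = (x - 6)*(x - 4)^3

Step 2 — compute geometric multiplicities via the rank-nullity identity g(λ) = n − rank(A − λI):
  rank(A − (4)·I) = 3, so dim ker(A − (4)·I) = n − 3 = 1
  rank(A − (6)·I) = 3, so dim ker(A − (6)·I) = n − 3 = 1

Summary:
  λ = 4: algebraic multiplicity = 3, geometric multiplicity = 1
  λ = 6: algebraic multiplicity = 1, geometric multiplicity = 1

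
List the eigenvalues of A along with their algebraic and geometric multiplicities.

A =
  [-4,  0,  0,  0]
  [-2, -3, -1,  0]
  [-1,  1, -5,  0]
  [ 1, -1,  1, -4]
λ = -4: alg = 4, geom = 2

Step 1 — factor the characteristic polynomial to read off the algebraic multiplicities:
  χ_A(x) = (x + 4)^4

Step 2 — compute geometric multiplicities via the rank-nullity identity g(λ) = n − rank(A − λI):
  rank(A − (-4)·I) = 2, so dim ker(A − (-4)·I) = n − 2 = 2

Summary:
  λ = -4: algebraic multiplicity = 4, geometric multiplicity = 2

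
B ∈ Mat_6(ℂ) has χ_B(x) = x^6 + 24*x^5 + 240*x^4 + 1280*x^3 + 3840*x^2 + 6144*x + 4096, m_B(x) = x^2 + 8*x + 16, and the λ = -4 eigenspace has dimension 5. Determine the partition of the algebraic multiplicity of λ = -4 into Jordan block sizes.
Block sizes for λ = -4: [2, 1, 1, 1, 1]

Step 1 — from the characteristic polynomial, algebraic multiplicity of λ = -4 is 6. From dim ker(B − (-4)·I) = 5, there are exactly 5 Jordan blocks for λ = -4.
Step 2 — from the minimal polynomial, the factor (x + 4)^2 tells us the largest block for λ = -4 has size 2.
Step 3 — with total size 6, 5 blocks, and largest block 2, the block sizes (in nonincreasing order) are [2, 1, 1, 1, 1].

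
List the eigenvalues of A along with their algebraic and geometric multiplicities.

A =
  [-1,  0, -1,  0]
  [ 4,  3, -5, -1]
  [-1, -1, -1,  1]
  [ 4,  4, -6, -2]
λ = -1: alg = 3, geom = 1; λ = 2: alg = 1, geom = 1

Step 1 — factor the characteristic polynomial to read off the algebraic multiplicities:
  χ_A(x) = (x - 2)*(x + 1)^3

Step 2 — compute geometric multiplicities via the rank-nullity identity g(λ) = n − rank(A − λI):
  rank(A − (-1)·I) = 3, so dim ker(A − (-1)·I) = n − 3 = 1
  rank(A − (2)·I) = 3, so dim ker(A − (2)·I) = n − 3 = 1

Summary:
  λ = -1: algebraic multiplicity = 3, geometric multiplicity = 1
  λ = 2: algebraic multiplicity = 1, geometric multiplicity = 1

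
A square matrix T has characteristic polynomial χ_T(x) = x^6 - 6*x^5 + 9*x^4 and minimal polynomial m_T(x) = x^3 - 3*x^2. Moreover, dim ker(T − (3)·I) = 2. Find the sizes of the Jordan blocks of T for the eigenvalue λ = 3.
Block sizes for λ = 3: [1, 1]

Step 1 — from the characteristic polynomial, algebraic multiplicity of λ = 3 is 2. From dim ker(T − (3)·I) = 2, there are exactly 2 Jordan blocks for λ = 3.
Step 2 — from the minimal polynomial, the factor (x − 3) tells us the largest block for λ = 3 has size 1.
Step 3 — with total size 2, 2 blocks, and largest block 1, the block sizes (in nonincreasing order) are [1, 1].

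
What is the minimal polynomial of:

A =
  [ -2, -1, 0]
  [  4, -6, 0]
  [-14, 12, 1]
x^3 + 7*x^2 + 8*x - 16

The characteristic polynomial is χ_A(x) = (x - 1)*(x + 4)^2, so the eigenvalues are known. The minimal polynomial is
  m_A(x) = Π_λ (x − λ)^{k_λ}
where k_λ is the size of the *largest* Jordan block for λ (equivalently, the smallest k with (A − λI)^k v = 0 for every generalised eigenvector v of λ).

  λ = -4: largest Jordan block has size 2, contributing (x + 4)^2
  λ = 1: largest Jordan block has size 1, contributing (x − 1)

So m_A(x) = (x - 1)*(x + 4)^2 = x^3 + 7*x^2 + 8*x - 16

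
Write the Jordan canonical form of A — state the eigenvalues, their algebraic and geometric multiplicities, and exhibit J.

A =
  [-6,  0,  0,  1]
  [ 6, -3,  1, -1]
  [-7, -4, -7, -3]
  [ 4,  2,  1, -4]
J_3(-5) ⊕ J_1(-5)

The characteristic polynomial is
  det(x·I − A) = x^4 + 20*x^3 + 150*x^2 + 500*x + 625 = (x + 5)^4

Eigenvalues and multiplicities (the geometric multiplicity of λ is n − rank(A − λI), which equals the number of Jordan blocks for λ):
  λ = -5: algebraic multiplicity = 4, geometric multiplicity = 2

Determining the block sizes for each eigenvalue:
  λ = -5: with am = 4 and gm = 2, the partition is not yet determined (e.g. several partitions of 4 into 2 parts exist). Let N = A − (-5)·I. Computing rank(N^1) = 2, rank(N^2) = 1, rank(N^3) = 0; the number of blocks of size ≥ j is rank(N^{j−1}) − rank(N^j), giving [2, 1, 1]. So we have 1 block(s) of size 3, 1 block(s) of size 1 → block sizes [3, 1]

Assembling the blocks gives a Jordan form
J =
  [-5,  1,  0,  0]
  [ 0, -5,  1,  0]
  [ 0,  0, -5,  0]
  [ 0,  0,  0, -5]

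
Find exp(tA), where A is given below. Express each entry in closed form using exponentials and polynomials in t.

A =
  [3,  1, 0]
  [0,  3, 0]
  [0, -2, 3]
e^{tA} =
  [exp(3*t), t*exp(3*t), 0]
  [0, exp(3*t), 0]
  [0, -2*t*exp(3*t), exp(3*t)]

Strategy: write A = P · J · P⁻¹ where J is a Jordan canonical form, so e^{tA} = P · e^{tJ} · P⁻¹, and e^{tJ} can be computed block-by-block.

A has Jordan form
J =
  [3, 1, 0]
  [0, 3, 0]
  [0, 0, 3]
(up to reordering of blocks).

Per-block formulas:
  For a 1×1 block at λ = 3: exp(t · [3]) = [e^(3t)].
  For a 2×2 Jordan block J_2(3): exp(t · J_2(3)) = e^(3t)·(I + t·N), where N is the 2×2 nilpotent shift.

After assembling e^{tJ} and conjugating by P, we get:

e^{tA} =
  [exp(3*t), t*exp(3*t), 0]
  [0, exp(3*t), 0]
  [0, -2*t*exp(3*t), exp(3*t)]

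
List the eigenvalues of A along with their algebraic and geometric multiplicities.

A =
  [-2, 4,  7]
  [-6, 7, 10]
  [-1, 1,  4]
λ = 3: alg = 3, geom = 1

Step 1 — factor the characteristic polynomial to read off the algebraic multiplicities:
  χ_A(x) = (x - 3)^3

Step 2 — compute geometric multiplicities via the rank-nullity identity g(λ) = n − rank(A − λI):
  rank(A − (3)·I) = 2, so dim ker(A − (3)·I) = n − 2 = 1

Summary:
  λ = 3: algebraic multiplicity = 3, geometric multiplicity = 1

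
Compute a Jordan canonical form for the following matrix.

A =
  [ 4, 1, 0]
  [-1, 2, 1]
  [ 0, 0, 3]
J_3(3)

The characteristic polynomial is
  det(x·I − A) = x^3 - 9*x^2 + 27*x - 27 = (x - 3)^3

Eigenvalues and multiplicities (the geometric multiplicity of λ is n − rank(A − λI), which equals the number of Jordan blocks for λ):
  λ = 3: algebraic multiplicity = 3, geometric multiplicity = 1

Determining the block sizes for each eigenvalue:
  λ = 3: one block (gm = 1), so the single block has size am = 3 → block sizes [3]

Assembling the blocks gives a Jordan form
J =
  [3, 1, 0]
  [0, 3, 1]
  [0, 0, 3]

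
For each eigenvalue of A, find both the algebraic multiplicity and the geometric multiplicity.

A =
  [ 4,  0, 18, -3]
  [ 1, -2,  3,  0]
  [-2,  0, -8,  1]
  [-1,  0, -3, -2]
λ = -2: alg = 4, geom = 2

Step 1 — factor the characteristic polynomial to read off the algebraic multiplicities:
  χ_A(x) = (x + 2)^4

Step 2 — compute geometric multiplicities via the rank-nullity identity g(λ) = n − rank(A − λI):
  rank(A − (-2)·I) = 2, so dim ker(A − (-2)·I) = n − 2 = 2

Summary:
  λ = -2: algebraic multiplicity = 4, geometric multiplicity = 2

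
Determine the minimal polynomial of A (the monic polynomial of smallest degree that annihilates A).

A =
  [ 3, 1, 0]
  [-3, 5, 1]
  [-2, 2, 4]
x^3 - 12*x^2 + 48*x - 64

The characteristic polynomial is χ_A(x) = (x - 4)^3, so the eigenvalues are known. The minimal polynomial is
  m_A(x) = Π_λ (x − λ)^{k_λ}
where k_λ is the size of the *largest* Jordan block for λ (equivalently, the smallest k with (A − λI)^k v = 0 for every generalised eigenvector v of λ).

  λ = 4: largest Jordan block has size 3, contributing (x − 4)^3

So m_A(x) = (x - 4)^3 = x^3 - 12*x^2 + 48*x - 64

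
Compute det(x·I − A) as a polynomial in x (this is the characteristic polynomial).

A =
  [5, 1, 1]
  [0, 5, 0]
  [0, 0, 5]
x^3 - 15*x^2 + 75*x - 125

Expanding det(x·I − A) (e.g. by cofactor expansion or by noting that A is similar to its Jordan form J, which has the same characteristic polynomial as A) gives
  χ_A(x) = x^3 - 15*x^2 + 75*x - 125
which factors as (x - 5)^3. The eigenvalues (with algebraic multiplicities) are λ = 5 with multiplicity 3.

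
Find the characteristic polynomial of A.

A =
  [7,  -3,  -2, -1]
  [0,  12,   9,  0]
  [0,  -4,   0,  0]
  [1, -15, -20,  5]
x^4 - 24*x^3 + 216*x^2 - 864*x + 1296

Expanding det(x·I − A) (e.g. by cofactor expansion or by noting that A is similar to its Jordan form J, which has the same characteristic polynomial as A) gives
  χ_A(x) = x^4 - 24*x^3 + 216*x^2 - 864*x + 1296
which factors as (x - 6)^4. The eigenvalues (with algebraic multiplicities) are λ = 6 with multiplicity 4.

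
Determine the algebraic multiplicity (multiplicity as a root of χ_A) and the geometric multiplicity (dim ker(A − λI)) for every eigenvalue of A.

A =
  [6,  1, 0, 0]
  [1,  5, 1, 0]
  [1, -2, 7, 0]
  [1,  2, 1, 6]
λ = 6: alg = 4, geom = 2

Step 1 — factor the characteristic polynomial to read off the algebraic multiplicities:
  χ_A(x) = (x - 6)^4

Step 2 — compute geometric multiplicities via the rank-nullity identity g(λ) = n − rank(A − λI):
  rank(A − (6)·I) = 2, so dim ker(A − (6)·I) = n − 2 = 2

Summary:
  λ = 6: algebraic multiplicity = 4, geometric multiplicity = 2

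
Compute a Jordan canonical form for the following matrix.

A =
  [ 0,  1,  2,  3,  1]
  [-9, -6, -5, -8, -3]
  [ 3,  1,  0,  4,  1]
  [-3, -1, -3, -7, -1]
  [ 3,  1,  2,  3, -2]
J_2(-3) ⊕ J_2(-3) ⊕ J_1(-3)

The characteristic polynomial is
  det(x·I − A) = x^5 + 15*x^4 + 90*x^3 + 270*x^2 + 405*x + 243 = (x + 3)^5

Eigenvalues and multiplicities (the geometric multiplicity of λ is n − rank(A − λI), which equals the number of Jordan blocks for λ):
  λ = -3: algebraic multiplicity = 5, geometric multiplicity = 3

Determining the block sizes for each eigenvalue:
  λ = -3: with am = 5 and gm = 3, the partition is not yet determined (e.g. several partitions of 5 into 3 parts exist). Let N = A − (-3)·I. Computing rank(N^1) = 2, rank(N^2) = 0; the number of blocks of size ≥ j is rank(N^{j−1}) − rank(N^j), giving [3, 2]. So we have 2 block(s) of size 2, 1 block(s) of size 1 → block sizes [2, 2, 1]

Assembling the blocks gives a Jordan form
J =
  [-3,  1,  0,  0,  0]
  [ 0, -3,  0,  0,  0]
  [ 0,  0, -3,  1,  0]
  [ 0,  0,  0, -3,  0]
  [ 0,  0,  0,  0, -3]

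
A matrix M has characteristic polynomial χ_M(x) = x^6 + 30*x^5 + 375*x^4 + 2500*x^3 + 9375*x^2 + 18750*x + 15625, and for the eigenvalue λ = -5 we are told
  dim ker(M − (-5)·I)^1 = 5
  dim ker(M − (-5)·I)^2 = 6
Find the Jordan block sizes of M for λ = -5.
Block sizes for λ = -5: [2, 1, 1, 1, 1]

From the dimensions of kernels of powers, the number of Jordan blocks of size at least j is d_j − d_{j−1} where d_j = dim ker(N^j) (with d_0 = 0). Computing the differences gives [5, 1].
The number of blocks of size exactly k is (#blocks of size ≥ k) − (#blocks of size ≥ k + 1), so the partition is: 4 block(s) of size 1, 1 block(s) of size 2.
In nonincreasing order the block sizes are [2, 1, 1, 1, 1].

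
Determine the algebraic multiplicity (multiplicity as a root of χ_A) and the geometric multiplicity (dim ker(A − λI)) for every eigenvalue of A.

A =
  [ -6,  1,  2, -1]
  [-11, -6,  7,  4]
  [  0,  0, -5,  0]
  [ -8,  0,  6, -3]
λ = -5: alg = 4, geom = 2

Step 1 — factor the characteristic polynomial to read off the algebraic multiplicities:
  χ_A(x) = (x + 5)^4

Step 2 — compute geometric multiplicities via the rank-nullity identity g(λ) = n − rank(A − λI):
  rank(A − (-5)·I) = 2, so dim ker(A − (-5)·I) = n − 2 = 2

Summary:
  λ = -5: algebraic multiplicity = 4, geometric multiplicity = 2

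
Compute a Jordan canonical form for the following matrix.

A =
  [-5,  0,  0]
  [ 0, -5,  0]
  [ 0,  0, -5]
J_1(-5) ⊕ J_1(-5) ⊕ J_1(-5)

The characteristic polynomial is
  det(x·I − A) = x^3 + 15*x^2 + 75*x + 125 = (x + 5)^3

Eigenvalues and multiplicities (the geometric multiplicity of λ is n − rank(A − λI), which equals the number of Jordan blocks for λ):
  λ = -5: algebraic multiplicity = 3, geometric multiplicity = 3

Determining the block sizes for each eigenvalue:
  λ = -5: gm = am = 3, so every block has size 1 → block sizes [1, 1, 1]

Assembling the blocks gives a Jordan form
J =
  [-5,  0,  0]
  [ 0, -5,  0]
  [ 0,  0, -5]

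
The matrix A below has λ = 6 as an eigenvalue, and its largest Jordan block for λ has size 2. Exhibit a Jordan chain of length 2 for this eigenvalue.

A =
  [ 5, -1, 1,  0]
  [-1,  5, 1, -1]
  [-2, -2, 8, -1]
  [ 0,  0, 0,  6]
A Jordan chain for λ = 6 of length 2:
v_1 = (-1, -1, -2, 0)ᵀ
v_2 = (1, 0, 0, 0)ᵀ

Let N = A − (6)·I. We want v_2 with N^2 v_2 = 0 but N^1 v_2 ≠ 0; then v_{j-1} := N · v_j for j = 2, …, 2.

Pick v_2 = (1, 0, 0, 0)ᵀ.
Then v_1 = N · v_2 = (-1, -1, -2, 0)ᵀ.

Sanity check: (A − (6)·I) v_1 = (0, 0, 0, 0)ᵀ = 0. ✓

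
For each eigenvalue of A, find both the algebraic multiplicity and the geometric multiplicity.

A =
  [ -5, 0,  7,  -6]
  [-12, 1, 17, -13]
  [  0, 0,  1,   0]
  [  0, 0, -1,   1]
λ = -5: alg = 1, geom = 1; λ = 1: alg = 3, geom = 1

Step 1 — factor the characteristic polynomial to read off the algebraic multiplicities:
  χ_A(x) = (x - 1)^3*(x + 5)

Step 2 — compute geometric multiplicities via the rank-nullity identity g(λ) = n − rank(A − λI):
  rank(A − (-5)·I) = 3, so dim ker(A − (-5)·I) = n − 3 = 1
  rank(A − (1)·I) = 3, so dim ker(A − (1)·I) = n − 3 = 1

Summary:
  λ = -5: algebraic multiplicity = 1, geometric multiplicity = 1
  λ = 1: algebraic multiplicity = 3, geometric multiplicity = 1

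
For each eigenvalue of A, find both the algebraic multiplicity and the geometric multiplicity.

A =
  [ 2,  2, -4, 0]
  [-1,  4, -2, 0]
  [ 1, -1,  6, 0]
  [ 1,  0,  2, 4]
λ = 4: alg = 4, geom = 2

Step 1 — factor the characteristic polynomial to read off the algebraic multiplicities:
  χ_A(x) = (x - 4)^4

Step 2 — compute geometric multiplicities via the rank-nullity identity g(λ) = n − rank(A − λI):
  rank(A − (4)·I) = 2, so dim ker(A − (4)·I) = n − 2 = 2

Summary:
  λ = 4: algebraic multiplicity = 4, geometric multiplicity = 2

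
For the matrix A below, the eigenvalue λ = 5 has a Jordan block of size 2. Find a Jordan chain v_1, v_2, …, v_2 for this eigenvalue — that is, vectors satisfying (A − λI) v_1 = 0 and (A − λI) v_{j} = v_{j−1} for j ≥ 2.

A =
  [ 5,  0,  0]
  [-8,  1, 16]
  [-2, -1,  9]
A Jordan chain for λ = 5 of length 2:
v_1 = (0, -8, -2)ᵀ
v_2 = (1, 0, 0)ᵀ

Let N = A − (5)·I. We want v_2 with N^2 v_2 = 0 but N^1 v_2 ≠ 0; then v_{j-1} := N · v_j for j = 2, …, 2.

Pick v_2 = (1, 0, 0)ᵀ.
Then v_1 = N · v_2 = (0, -8, -2)ᵀ.

Sanity check: (A − (5)·I) v_1 = (0, 0, 0)ᵀ = 0. ✓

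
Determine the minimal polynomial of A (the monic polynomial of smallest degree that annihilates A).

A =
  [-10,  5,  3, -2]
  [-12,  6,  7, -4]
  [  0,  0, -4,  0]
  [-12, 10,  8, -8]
x^3 + 12*x^2 + 48*x + 64

The characteristic polynomial is χ_A(x) = (x + 4)^4, so the eigenvalues are known. The minimal polynomial is
  m_A(x) = Π_λ (x − λ)^{k_λ}
where k_λ is the size of the *largest* Jordan block for λ (equivalently, the smallest k with (A − λI)^k v = 0 for every generalised eigenvector v of λ).

  λ = -4: largest Jordan block has size 3, contributing (x + 4)^3

So m_A(x) = (x + 4)^3 = x^3 + 12*x^2 + 48*x + 64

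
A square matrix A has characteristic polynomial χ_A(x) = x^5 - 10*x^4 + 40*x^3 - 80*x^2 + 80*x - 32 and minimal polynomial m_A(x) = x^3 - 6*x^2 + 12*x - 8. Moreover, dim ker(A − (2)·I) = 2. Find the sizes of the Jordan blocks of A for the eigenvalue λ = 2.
Block sizes for λ = 2: [3, 2]

Step 1 — from the characteristic polynomial, algebraic multiplicity of λ = 2 is 5. From dim ker(A − (2)·I) = 2, there are exactly 2 Jordan blocks for λ = 2.
Step 2 — from the minimal polynomial, the factor (x − 2)^3 tells us the largest block for λ = 2 has size 3.
Step 3 — with total size 5, 2 blocks, and largest block 3, the block sizes (in nonincreasing order) are [3, 2].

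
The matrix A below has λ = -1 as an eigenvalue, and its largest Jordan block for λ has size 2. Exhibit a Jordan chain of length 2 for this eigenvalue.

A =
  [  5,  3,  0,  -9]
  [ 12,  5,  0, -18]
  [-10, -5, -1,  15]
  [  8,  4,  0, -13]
A Jordan chain for λ = -1 of length 2:
v_1 = (6, 12, -10, 8)ᵀ
v_2 = (1, 0, 0, 0)ᵀ

Let N = A − (-1)·I. We want v_2 with N^2 v_2 = 0 but N^1 v_2 ≠ 0; then v_{j-1} := N · v_j for j = 2, …, 2.

Pick v_2 = (1, 0, 0, 0)ᵀ.
Then v_1 = N · v_2 = (6, 12, -10, 8)ᵀ.

Sanity check: (A − (-1)·I) v_1 = (0, 0, 0, 0)ᵀ = 0. ✓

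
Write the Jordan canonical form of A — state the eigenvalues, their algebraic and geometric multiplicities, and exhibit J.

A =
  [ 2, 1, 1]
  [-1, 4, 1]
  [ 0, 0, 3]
J_2(3) ⊕ J_1(3)

The characteristic polynomial is
  det(x·I − A) = x^3 - 9*x^2 + 27*x - 27 = (x - 3)^3

Eigenvalues and multiplicities (the geometric multiplicity of λ is n − rank(A − λI), which equals the number of Jordan blocks for λ):
  λ = 3: algebraic multiplicity = 3, geometric multiplicity = 2

Determining the block sizes for each eigenvalue:
  λ = 3: 2 blocks summing to 3 forces exactly one block of size 2 and the rest size 1 → block sizes [2, 1]

Assembling the blocks gives a Jordan form
J =
  [3, 1, 0]
  [0, 3, 0]
  [0, 0, 3]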